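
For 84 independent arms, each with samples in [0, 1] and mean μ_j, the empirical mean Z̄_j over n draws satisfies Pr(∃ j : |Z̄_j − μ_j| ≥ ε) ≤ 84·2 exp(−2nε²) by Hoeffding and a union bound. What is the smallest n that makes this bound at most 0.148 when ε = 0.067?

784

Need 2·84·exp(−2nε²) ≤ 0.148, i.e. exp(−2nε²) ≤ 0.148/168.
So 2nε² ≥ ln(168/0.148) = 7.034507.
Hence n ≥ 7.034507/(2·0.067²) = 783.527.
The smallest integer n is 784.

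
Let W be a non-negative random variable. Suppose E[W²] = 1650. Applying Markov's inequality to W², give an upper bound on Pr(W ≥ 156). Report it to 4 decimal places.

Since W ≥ 0, the event {W ≥ 156} is the same as {W² ≥ 24336}.
Markov's inequality applied to W² gives Pr(W² ≥ 24336) ≤ E[W²]/24336 = 1650/24336 = 0.0678.

0.0678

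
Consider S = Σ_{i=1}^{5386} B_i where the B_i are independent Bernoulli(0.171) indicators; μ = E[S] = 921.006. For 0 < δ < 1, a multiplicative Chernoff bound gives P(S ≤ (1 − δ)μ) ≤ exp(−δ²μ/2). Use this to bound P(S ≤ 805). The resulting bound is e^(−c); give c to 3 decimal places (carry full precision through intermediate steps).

7.306

Write 805 = (1 − δ)μ, so δ = 1 − 805/921.006 = 0.1259557…
Then the exponent is δ²μ/2 = (μ − 805)²/(2μ) = 7.305811.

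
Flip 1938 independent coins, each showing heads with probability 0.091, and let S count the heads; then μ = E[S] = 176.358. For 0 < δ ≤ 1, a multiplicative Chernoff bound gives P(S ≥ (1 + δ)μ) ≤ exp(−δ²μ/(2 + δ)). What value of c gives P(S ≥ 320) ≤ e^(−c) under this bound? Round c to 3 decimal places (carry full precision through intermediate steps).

41.569

Write 320 = (1 + δ)μ, so δ = 320/176.358 − 1 = 0.814491…
Then the exponent is δ²μ/(2 + δ) = (320 − μ)² / (μ·(2 + δ)) = 41.568836.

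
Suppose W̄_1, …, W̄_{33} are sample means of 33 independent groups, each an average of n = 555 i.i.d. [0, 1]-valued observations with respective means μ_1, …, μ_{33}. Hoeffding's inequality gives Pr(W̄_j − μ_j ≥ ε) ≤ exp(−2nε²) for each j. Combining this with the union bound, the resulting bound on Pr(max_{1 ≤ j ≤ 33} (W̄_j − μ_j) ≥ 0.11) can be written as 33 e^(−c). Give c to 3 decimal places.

Union bound over the 33 events: Pr(max_{1 ≤ j ≤ 33} (W̄_j − μ_j) ≥ 0.11) ≤ 33·exp(−2nε²) = 33 exp(−2·555·0.11²).
So c = 2·555·0.11² = 13.4310.

13.431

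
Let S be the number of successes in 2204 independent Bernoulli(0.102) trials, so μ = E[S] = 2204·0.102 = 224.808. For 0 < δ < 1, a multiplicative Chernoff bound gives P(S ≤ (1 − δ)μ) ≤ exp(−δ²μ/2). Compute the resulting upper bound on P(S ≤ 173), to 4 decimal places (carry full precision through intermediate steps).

Write 173 = (1 − δ)μ, so δ = 1 − 173/224.808 = 0.2304544…
Then the exponent is δ²μ/2 = (μ − 173)²/(2μ) = 5.969692.
Bound = exp(−5.969692) = 0.00256.

0.0026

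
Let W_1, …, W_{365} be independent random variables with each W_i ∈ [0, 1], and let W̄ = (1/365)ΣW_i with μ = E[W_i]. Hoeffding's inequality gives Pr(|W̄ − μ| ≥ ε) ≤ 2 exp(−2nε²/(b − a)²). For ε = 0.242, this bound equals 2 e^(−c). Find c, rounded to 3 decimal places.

42.752

c = 2nε²/(b − a)² = 2·365·0.242² / 1² = 42.7517.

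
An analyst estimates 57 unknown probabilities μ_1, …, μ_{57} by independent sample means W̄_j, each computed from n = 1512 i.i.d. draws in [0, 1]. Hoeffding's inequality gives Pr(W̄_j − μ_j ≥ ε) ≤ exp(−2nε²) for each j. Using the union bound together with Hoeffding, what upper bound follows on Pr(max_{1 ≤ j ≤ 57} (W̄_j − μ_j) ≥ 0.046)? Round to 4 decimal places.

Per-experiment Hoeffding bound: exp(−2·1512·0.046²) = exp(−6.39878) = 0.0016636.
Union bound over 57 events: 57·0.0016636 = 0.09482.

0.0948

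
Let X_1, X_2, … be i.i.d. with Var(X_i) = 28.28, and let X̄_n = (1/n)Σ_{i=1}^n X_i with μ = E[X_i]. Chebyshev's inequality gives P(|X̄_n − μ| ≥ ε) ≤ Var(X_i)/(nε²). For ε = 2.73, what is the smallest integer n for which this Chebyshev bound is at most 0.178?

22

Require 28.28/(n·2.73²) ≤ 0.178, i.e. n ≥ 28.28/(0.178·2.73²) = 21.317.
The smallest integer n is 22.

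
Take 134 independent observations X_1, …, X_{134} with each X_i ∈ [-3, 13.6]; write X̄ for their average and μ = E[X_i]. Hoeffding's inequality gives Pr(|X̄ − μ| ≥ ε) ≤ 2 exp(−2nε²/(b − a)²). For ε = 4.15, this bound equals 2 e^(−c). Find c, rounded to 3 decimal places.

c = 2nε²/(b − a)² = 2·134·4.15² / 16.6² = 16.7500.

16.750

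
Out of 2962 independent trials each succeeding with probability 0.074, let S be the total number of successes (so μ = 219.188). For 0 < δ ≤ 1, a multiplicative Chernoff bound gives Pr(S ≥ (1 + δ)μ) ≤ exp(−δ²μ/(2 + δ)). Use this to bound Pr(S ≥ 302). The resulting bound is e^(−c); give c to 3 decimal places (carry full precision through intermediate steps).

Write 302 = (1 + δ)μ, so δ = 302/219.188 − 1 = 0.3778127…
Then the exponent is δ²μ/(2 + δ) = (302 − μ)² / (μ·(2 + δ)) = 13.158068.

13.158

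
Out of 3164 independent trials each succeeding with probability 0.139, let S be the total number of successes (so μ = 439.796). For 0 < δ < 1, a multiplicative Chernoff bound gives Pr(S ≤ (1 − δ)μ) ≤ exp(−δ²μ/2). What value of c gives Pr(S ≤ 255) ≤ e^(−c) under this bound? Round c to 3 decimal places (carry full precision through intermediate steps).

38.824

Write 255 = (1 − δ)μ, so δ = 1 − 255/439.796 = 0.4201857…
Then the exponent is δ²μ/2 = (μ − 255)²/(2μ) = 38.824320.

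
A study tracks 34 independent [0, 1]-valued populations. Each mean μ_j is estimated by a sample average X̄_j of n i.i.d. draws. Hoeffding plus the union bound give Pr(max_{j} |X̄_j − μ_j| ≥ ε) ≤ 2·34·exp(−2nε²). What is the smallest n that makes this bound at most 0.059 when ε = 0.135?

Need 2·34·exp(−2nε²) ≤ 0.059, i.e. exp(−2nε²) ≤ 0.059/68.
So 2nε² ≥ ln(68/0.059) = 7.049726.
Hence n ≥ 7.049726/(2·0.135²) = 193.408.
The smallest integer n is 194.

194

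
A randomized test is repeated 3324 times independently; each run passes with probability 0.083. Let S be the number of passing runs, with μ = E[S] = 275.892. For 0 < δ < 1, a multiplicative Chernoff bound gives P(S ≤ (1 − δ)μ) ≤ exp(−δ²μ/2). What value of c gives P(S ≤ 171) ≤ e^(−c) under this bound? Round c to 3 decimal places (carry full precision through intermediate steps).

19.940

Write 171 = (1 − δ)μ, so δ = 1 − 171/275.892 = 0.3801922…
Then the exponent is δ²μ/2 = (μ − 171)²/(2μ) = 19.939563.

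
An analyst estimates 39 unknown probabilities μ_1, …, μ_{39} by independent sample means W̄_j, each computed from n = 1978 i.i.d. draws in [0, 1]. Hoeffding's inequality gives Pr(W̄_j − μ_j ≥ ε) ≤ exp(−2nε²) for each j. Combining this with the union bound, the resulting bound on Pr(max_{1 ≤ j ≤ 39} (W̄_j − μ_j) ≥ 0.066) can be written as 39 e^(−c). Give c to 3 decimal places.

Union bound over the 39 events: Pr(max_{1 ≤ j ≤ 39} (W̄_j − μ_j) ≥ 0.066) ≤ 39·exp(−2nε²) = 39 exp(−2·1978·0.066²).
So c = 2·1978·0.066² = 17.2323.

17.232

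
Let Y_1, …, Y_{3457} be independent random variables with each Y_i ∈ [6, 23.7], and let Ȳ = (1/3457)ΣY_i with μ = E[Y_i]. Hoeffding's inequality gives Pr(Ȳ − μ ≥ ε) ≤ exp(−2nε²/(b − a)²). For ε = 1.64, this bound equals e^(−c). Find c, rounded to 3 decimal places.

c = 2nε²/(b − a)² = 2·3457·1.64² / 17.7² = 59.3568.

59.357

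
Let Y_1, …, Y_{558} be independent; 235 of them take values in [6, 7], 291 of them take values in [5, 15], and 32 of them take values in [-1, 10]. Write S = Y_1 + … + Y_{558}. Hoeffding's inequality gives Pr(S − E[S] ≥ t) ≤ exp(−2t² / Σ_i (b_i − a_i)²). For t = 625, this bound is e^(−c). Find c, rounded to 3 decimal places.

Σ(b_i − a_i)² = 235·1² + 291·10² + 32·11² = 33207.
c = 2t² / 33207 = 2·625² / 33207 = 23.5267.

23.527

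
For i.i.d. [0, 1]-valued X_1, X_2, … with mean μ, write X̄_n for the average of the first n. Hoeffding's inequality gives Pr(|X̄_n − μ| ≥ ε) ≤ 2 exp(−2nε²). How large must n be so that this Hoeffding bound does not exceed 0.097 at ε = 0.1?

152

Require 2·exp(−2nε²) ≤ 0.097, i.e. 2nε² ≥ ln(2/0.097) = 3.026191.
So n ≥ 3.026191 / (2·0.1²) = 151.310.
The smallest integer n is 152.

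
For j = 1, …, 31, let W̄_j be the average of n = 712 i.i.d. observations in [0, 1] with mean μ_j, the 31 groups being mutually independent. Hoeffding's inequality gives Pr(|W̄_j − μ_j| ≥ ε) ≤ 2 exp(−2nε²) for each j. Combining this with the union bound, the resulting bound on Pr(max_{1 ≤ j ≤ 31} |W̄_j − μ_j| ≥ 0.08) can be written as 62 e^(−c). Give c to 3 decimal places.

9.114

Union bound over the 31 events: Pr(max_{1 ≤ j ≤ 31} |W̄_j − μ_j| ≥ 0.08) ≤ 31·2·exp(−2nε²) = 62 exp(−2·712·0.08²).
So c = 2·712·0.08² = 9.1136.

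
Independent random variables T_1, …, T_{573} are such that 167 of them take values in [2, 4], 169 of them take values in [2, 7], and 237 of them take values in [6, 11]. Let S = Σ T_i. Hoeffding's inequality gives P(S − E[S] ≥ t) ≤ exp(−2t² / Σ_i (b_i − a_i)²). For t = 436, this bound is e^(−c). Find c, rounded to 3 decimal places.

Σ(b_i − a_i)² = 167·2² + 169·5² + 237·5² = 10818.
c = 2t² / 10818 = 2·436² / 10818 = 35.1444.

35.144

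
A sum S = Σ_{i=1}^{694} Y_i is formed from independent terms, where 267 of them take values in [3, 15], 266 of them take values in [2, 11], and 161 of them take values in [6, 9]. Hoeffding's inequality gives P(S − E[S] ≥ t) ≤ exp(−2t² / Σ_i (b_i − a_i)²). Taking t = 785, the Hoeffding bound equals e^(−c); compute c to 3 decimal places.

Σ(b_i − a_i)² = 267·12² + 266·9² + 161·3² = 61443.
c = 2t² / 61443 = 2·785² / 61443 = 20.0584.

20.058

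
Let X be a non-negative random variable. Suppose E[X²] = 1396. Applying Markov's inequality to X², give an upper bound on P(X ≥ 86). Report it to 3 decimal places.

Since X ≥ 0, the event {X ≥ 86} is the same as {X² ≥ 7396}.
Markov's inequality applied to X² gives P(X² ≥ 7396) ≤ E[X²]/7396 = 1396/7396 = 0.1888.

0.189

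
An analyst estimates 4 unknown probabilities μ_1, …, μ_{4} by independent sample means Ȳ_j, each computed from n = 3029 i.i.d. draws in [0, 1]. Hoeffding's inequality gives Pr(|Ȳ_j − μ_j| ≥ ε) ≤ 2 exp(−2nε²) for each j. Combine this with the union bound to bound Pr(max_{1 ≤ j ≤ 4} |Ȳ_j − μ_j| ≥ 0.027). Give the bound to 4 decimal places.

Per-experiment Hoeffding bound: 2·exp(−2·3029·0.027²) = 2·exp(−4.41628) = 0.024158.
Union bound over 4 events: 4·0.024158 = 0.09663.

0.0966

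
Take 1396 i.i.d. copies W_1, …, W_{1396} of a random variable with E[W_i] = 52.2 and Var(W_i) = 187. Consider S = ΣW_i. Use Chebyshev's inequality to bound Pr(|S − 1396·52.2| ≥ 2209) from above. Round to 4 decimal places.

0.0535

Var(S) = n·Var(W_i) = 1396·187 = 261052.
Chebyshev: Pr(|S − 1396·52.2| ≥ 2209) ≤ Var(S)/2209² = 261052/4879681 = 0.0535.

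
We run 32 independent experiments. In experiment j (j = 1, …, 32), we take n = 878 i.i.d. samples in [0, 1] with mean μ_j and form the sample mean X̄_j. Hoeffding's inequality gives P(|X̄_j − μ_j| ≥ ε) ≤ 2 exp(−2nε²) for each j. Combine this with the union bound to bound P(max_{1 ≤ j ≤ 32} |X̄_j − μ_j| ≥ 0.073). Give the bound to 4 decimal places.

0.0055

Per-experiment Hoeffding bound: 2·exp(−2·878·0.073²) = 2·exp(−9.35772) = 0.00017259.
Union bound over 32 events: 32·0.00017259 = 0.00552.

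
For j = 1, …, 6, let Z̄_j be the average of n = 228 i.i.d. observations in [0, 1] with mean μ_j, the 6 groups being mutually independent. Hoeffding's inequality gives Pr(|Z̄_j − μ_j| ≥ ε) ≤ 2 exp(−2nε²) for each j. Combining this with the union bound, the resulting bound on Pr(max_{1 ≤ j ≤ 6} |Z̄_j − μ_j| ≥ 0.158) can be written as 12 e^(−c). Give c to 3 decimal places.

11.384

Union bound over the 6 events: Pr(max_{1 ≤ j ≤ 6} |Z̄_j − μ_j| ≥ 0.158) ≤ 6·2·exp(−2nε²) = 12 exp(−2·228·0.158²).
So c = 2·228·0.158² = 11.3836.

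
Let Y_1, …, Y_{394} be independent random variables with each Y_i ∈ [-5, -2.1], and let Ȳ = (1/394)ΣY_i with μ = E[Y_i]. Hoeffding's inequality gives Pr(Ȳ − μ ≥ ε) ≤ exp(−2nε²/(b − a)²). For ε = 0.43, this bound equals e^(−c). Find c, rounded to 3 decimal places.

17.325

c = 2nε²/(b − a)² = 2·394·0.43² / 2.9² = 17.3248.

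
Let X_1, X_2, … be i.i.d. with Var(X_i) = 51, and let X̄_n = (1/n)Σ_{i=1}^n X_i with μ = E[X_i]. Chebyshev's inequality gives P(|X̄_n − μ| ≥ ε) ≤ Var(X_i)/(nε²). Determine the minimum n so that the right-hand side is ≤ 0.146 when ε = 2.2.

Require 51/(n·2.2²) ≤ 0.146, i.e. n ≥ 51/(0.146·2.2²) = 72.173.
The smallest integer n is 73.

73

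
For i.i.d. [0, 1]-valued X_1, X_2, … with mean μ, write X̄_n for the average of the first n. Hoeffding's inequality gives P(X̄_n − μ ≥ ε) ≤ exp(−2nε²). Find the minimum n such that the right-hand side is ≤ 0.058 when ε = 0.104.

Require exp(−2nε²) ≤ 0.058, i.e. 2nε² ≥ ln(1/0.058) = 2.847312.
So n ≥ 2.847312 / (2·0.104²) = 131.625.
The smallest integer n is 132.

132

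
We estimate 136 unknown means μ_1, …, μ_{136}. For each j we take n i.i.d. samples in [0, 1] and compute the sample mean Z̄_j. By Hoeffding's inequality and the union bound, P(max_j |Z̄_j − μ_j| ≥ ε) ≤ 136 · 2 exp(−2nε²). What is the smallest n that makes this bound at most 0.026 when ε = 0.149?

209

Need 2·136·exp(−2nε²) ≤ 0.026, i.e. exp(−2nε²) ≤ 0.026/272.
So 2nε² ≥ ln(272/0.026) = 9.255461.
Hence n ≥ 9.255461/(2·0.149²) = 208.447.
The smallest integer n is 209.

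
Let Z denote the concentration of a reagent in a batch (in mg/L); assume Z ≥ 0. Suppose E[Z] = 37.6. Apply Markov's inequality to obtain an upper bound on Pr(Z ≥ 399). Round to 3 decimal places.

Markov's inequality: for a non-negative random variable, Pr(Z ≥ a) ≤ E[Z]/a.
Here E[Z] = 37.6 and a = 399, so the bound is 37.6/399 = 0.0942.

0.094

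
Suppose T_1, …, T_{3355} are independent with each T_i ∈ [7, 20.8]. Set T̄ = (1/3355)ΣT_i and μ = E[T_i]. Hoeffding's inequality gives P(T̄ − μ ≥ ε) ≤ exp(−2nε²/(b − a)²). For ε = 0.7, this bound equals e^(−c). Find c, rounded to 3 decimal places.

17.265

c = 2nε²/(b − a)² = 2·3355·0.7² / 13.8² = 17.2648.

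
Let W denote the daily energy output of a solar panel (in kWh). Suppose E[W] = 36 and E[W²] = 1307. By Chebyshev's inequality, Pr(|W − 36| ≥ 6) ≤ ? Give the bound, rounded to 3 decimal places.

Var(W) = E[W²] − (E[W])² = 1307 − 1296 = 11.
Chebyshev's inequality: Pr(|W − μ| ≥ t) ≤ Var(W)/t² = 11/36 = 0.3056.

0.306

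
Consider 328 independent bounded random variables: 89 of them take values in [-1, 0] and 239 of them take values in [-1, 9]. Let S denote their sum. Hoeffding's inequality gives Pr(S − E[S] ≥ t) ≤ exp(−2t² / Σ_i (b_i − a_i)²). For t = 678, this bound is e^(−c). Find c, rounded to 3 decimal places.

Σ(b_i − a_i)² = 89·1² + 239·10² = 23989.
c = 2t² / 23989 = 2·678² / 23989 = 38.3246.

38.325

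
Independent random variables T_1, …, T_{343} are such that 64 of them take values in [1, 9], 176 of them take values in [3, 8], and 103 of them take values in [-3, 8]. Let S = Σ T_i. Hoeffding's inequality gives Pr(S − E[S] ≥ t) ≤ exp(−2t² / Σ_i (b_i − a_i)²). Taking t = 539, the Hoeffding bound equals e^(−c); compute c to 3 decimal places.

Σ(b_i − a_i)² = 64·8² + 176·5² + 103·11² = 20959.
c = 2t² / 20959 = 2·539² / 20959 = 27.7228.

27.723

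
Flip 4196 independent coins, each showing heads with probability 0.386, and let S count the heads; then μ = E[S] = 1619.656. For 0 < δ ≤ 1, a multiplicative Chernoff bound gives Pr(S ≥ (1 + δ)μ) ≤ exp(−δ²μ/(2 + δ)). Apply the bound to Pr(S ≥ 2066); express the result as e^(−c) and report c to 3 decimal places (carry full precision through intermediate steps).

Write 2066 = (1 + δ)μ, so δ = 2066/1619.656 − 1 = 0.2755795…
Then the exponent is δ²μ/(2 + δ) = (2066 − μ)² / (μ·(2 + δ)) = 54.053598.

54.054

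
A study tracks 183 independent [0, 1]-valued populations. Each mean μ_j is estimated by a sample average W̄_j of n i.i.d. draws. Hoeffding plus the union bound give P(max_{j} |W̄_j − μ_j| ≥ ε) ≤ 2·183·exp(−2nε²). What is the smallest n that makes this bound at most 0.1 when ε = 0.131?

Need 2·183·exp(−2nε²) ≤ 0.1, i.e. exp(−2nε²) ≤ 0.1/366.
So 2nε² ≥ ln(366/0.1) = 8.205218.
Hence n ≥ 8.205218/(2·0.131²) = 239.066.
The smallest integer n is 240.

240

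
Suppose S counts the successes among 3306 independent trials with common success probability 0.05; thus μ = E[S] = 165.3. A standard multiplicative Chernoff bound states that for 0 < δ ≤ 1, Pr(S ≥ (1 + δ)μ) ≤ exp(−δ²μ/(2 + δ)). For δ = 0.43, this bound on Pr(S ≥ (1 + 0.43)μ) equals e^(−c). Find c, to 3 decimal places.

12.578

c = δ²μ/(2 + δ) = 0.43²·165.3/(2 + 0.43) = 12.5778.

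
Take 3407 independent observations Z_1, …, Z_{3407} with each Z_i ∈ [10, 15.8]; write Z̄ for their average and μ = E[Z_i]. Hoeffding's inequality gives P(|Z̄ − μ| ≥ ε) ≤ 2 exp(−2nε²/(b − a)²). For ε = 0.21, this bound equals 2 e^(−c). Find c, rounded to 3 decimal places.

8.933

c = 2nε²/(b − a)² = 2·3407·0.21² / 5.8² = 8.9327.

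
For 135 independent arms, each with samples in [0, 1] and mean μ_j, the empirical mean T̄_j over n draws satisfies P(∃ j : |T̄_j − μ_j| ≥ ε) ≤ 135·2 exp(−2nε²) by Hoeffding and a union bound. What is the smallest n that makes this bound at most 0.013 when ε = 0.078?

817

Need 2·135·exp(−2nε²) ≤ 0.013, i.e. exp(−2nε²) ≤ 0.013/270.
So 2nε² ≥ ln(270/0.013) = 9.941228.
Hence n ≥ 9.941228/(2·0.078²) = 816.998.
The smallest integer n is 817.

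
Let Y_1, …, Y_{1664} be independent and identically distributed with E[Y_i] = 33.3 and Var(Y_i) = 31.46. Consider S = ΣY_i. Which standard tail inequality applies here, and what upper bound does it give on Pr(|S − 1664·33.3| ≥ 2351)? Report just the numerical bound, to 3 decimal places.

With mean and variance of each term known, Chebyshev's inequality bounds the deviation of the sum (or sample mean).
Var(S) = n·Var(Y_i) = 1664·31.46 = 52349.44.
Chebyshev: Pr(|S − 1664·33.3| ≥ 2351) ≤ Var(S)/2351² = 52349.44/5527201 = 0.0095.

0.009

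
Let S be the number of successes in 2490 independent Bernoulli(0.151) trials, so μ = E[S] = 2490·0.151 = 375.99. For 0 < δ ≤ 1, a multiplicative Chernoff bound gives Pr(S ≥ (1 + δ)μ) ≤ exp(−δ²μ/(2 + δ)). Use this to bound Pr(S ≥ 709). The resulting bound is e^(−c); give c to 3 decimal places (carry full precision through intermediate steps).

102.209

Write 709 = (1 + δ)μ, so δ = 709/375.99 − 1 = 0.8856884…
Then the exponent is δ²μ/(2 + δ) = (709 − μ)² / (μ·(2 + δ)) = 102.208924.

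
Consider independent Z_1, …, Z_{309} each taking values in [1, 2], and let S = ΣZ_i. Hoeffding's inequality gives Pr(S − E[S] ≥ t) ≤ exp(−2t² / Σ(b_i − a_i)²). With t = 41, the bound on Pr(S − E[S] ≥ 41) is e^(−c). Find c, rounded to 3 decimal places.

10.880

Σ(b_i − a_i)² = 309·(1)² = 309.
c = 2t²/309 = 2·41²/309 = 10.8803.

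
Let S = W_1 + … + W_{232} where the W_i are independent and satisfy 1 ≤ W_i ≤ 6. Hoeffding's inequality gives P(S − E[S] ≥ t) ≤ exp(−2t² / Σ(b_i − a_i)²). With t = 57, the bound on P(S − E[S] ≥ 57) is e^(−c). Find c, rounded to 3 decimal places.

1.120

Σ(b_i − a_i)² = 232·(5)² = 5800.
c = 2t²/5800 = 2·57²/5800 = 1.1203.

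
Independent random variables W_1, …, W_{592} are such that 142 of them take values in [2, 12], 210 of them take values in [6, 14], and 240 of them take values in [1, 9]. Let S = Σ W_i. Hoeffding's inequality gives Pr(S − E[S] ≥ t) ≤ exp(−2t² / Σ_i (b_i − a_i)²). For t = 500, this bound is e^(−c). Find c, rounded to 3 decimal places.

Σ(b_i − a_i)² = 142·10² + 210·8² + 240·8² = 43000.
c = 2t² / 43000 = 2·500² / 43000 = 11.6279.

11.628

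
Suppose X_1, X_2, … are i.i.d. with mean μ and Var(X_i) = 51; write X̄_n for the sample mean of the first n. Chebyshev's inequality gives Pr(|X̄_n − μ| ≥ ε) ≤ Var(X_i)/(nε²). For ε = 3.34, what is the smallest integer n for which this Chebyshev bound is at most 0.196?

24

Require 51/(n·3.34²) ≤ 0.196, i.e. n ≥ 51/(0.196·3.34²) = 23.325.
The smallest integer n is 24.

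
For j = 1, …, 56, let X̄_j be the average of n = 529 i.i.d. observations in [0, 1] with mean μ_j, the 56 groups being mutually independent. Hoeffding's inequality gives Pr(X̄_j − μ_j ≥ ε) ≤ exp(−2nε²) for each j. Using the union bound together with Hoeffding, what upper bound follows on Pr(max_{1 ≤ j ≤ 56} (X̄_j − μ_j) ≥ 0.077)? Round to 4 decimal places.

0.1057

Per-experiment Hoeffding bound: exp(−2·529·0.077²) = exp(−6.27288) = 0.0018868.
Union bound over 56 events: 56·0.0018868 = 0.10566.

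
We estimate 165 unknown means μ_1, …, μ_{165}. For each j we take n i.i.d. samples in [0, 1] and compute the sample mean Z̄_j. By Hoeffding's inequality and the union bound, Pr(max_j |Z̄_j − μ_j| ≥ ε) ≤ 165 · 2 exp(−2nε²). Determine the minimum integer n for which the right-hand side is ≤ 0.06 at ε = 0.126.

Need 2·165·exp(−2nε²) ≤ 0.06, i.e. exp(−2nε²) ≤ 0.06/330.
So 2nε² ≥ ln(330/0.06) = 8.612503.
Hence n ≥ 8.612503/(2·0.126²) = 271.243.
The smallest integer n is 272.

272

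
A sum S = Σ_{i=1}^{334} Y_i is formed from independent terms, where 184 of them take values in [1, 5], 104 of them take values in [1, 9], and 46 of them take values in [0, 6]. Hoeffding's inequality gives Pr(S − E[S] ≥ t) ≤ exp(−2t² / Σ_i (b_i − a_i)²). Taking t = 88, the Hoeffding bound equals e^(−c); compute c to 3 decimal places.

Σ(b_i − a_i)² = 184·4² + 104·8² + 46·6² = 11256.
c = 2t² / 11256 = 2·88² / 11256 = 1.3760.

1.376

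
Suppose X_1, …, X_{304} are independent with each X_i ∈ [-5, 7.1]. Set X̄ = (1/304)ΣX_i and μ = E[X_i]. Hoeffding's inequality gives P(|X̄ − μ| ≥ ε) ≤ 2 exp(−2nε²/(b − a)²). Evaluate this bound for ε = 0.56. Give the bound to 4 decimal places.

0.5438

Exponent: 2nε²/(b − a)² = 2·304·0.56² / 12.1² = 1.30229.
Bound = 2·exp(−1.30229) = 0.54381.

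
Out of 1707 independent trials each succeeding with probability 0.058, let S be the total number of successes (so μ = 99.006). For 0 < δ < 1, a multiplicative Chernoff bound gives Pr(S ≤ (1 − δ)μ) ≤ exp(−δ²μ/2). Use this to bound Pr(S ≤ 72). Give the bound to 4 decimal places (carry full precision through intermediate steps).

Write 72 = (1 − δ)μ, so δ = 1 − 72/99.006 = 0.2727713…
Then the exponent is δ²μ/2 = (μ − 72)²/(2μ) = 3.683232.
Bound = exp(−3.683232) = 0.02514.

0.0251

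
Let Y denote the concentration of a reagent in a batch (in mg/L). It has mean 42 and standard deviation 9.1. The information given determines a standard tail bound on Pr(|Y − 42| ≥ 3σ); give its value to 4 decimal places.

0.1111

Mean and variance are known, so Chebyshev's inequality applies.
Chebyshev: Pr(|Y − μ| ≥ t) ≤ Var(Y)/t².
Var(Y) = σ² = 9.1² = 82.81.
t = 3·9.1 = 27.3.
Bound = 82.81 / 745.29 = 0.1111.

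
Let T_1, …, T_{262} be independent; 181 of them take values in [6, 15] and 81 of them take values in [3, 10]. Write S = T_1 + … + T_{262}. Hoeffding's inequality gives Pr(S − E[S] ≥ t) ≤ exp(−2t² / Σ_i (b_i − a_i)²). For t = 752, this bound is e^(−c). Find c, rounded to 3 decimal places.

Σ(b_i − a_i)² = 181·9² + 81·7² = 18630.
c = 2t² / 18630 = 2·752² / 18630 = 60.7090.

60.709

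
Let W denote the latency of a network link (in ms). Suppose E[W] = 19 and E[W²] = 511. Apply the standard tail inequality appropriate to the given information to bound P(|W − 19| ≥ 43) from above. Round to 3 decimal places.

0.081

The first two moments determine the variance, so Chebyshev's inequality is the sharpest standard bound available.
Var(W) = E[W²] − (E[W])² = 511 − 361 = 150.
Chebyshev's inequality: P(|W − μ| ≥ t) ≤ Var(W)/t² = 150/1849 = 0.0811.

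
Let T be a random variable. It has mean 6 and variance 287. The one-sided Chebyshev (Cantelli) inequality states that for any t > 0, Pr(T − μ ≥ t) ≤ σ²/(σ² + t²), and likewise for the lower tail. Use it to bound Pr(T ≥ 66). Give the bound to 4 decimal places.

Here σ² = 287 and t = 60, so σ² + t² = 3887.
Cantelli's bound: 287/3887 = 0.0738.

0.0738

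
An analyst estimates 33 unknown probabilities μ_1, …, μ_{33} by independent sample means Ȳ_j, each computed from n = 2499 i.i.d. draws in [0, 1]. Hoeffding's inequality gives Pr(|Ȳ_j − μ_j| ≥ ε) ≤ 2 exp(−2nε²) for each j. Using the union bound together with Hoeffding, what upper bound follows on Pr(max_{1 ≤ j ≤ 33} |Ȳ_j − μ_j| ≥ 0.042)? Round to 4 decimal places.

Per-experiment Hoeffding bound: 2·exp(−2·2499·0.042²) = 2·exp(−8.81647) = 0.00029654.
Union bound over 33 events: 33·0.00029654 = 0.00979.

0.0098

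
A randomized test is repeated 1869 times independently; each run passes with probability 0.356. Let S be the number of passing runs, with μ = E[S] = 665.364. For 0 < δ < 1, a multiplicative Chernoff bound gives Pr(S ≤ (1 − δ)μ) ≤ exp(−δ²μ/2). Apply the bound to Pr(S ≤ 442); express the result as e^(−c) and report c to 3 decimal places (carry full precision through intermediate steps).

Write 442 = (1 − δ)μ, so δ = 1 − 442/665.364 = 0.335702…
Then the exponent is δ²μ/2 = (μ − 442)²/(2μ) = 37.491866.

37.492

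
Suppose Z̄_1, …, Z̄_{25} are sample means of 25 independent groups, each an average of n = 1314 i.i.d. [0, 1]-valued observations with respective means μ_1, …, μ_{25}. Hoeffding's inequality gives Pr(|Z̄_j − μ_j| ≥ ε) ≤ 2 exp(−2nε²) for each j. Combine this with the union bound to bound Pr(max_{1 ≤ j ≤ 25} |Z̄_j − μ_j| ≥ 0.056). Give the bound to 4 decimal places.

Per-experiment Hoeffding bound: 2·exp(−2·1314·0.056²) = 2·exp(−8.24141) = 0.00052703.
Union bound over 25 events: 25·0.00052703 = 0.01318.

0.0132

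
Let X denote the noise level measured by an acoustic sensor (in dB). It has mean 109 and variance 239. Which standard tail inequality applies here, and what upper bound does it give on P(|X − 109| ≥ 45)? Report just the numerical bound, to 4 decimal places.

Mean and variance are known, so Chebyshev's inequality applies.
Chebyshev: P(|X − μ| ≥ t) ≤ Var(X)/t².
Bound = 239 / 2025 = 0.1180.

0.1180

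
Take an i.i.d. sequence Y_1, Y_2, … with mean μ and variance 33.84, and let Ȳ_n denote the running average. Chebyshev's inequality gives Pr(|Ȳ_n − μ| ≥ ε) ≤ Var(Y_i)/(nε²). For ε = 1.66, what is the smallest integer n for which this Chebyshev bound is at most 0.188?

66

Require 33.84/(n·1.66²) ≤ 0.188, i.e. n ≥ 33.84/(0.188·1.66²) = 65.322.
The smallest integer n is 66.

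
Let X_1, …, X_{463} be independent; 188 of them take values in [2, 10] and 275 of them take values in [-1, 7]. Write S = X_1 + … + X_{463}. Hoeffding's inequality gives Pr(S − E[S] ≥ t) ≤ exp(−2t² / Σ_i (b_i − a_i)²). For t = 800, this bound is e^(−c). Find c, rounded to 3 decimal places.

Σ(b_i − a_i)² = 188·8² + 275·8² = 29632.
c = 2t² / 29632 = 2·800² / 29632 = 43.1965.

43.197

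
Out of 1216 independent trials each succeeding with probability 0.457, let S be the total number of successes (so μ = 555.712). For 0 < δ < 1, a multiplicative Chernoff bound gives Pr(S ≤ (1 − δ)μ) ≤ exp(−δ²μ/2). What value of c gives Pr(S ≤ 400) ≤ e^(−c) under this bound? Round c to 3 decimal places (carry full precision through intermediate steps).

21.815

Write 400 = (1 − δ)μ, so δ = 1 − 400/555.712 = 0.2802027…
Then the exponent is δ²μ/2 = (μ − 400)²/(2μ) = 21.815461.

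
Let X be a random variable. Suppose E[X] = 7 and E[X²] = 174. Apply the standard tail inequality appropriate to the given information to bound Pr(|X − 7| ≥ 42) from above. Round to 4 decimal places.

0.0709

The first two moments determine the variance, so Chebyshev's inequality is the sharpest standard bound available.
Var(X) = E[X²] − (E[X])² = 174 − 49 = 125.
Chebyshev's inequality: Pr(|X − μ| ≥ t) ≤ Var(X)/t² = 125/1764 = 0.0709.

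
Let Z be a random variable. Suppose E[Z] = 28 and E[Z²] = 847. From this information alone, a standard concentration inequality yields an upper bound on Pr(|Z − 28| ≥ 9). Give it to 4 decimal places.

The first two moments determine the variance, so Chebyshev's inequality is the sharpest standard bound available.
Var(Z) = E[Z²] − (E[Z])² = 847 − 784 = 63.
Chebyshev's inequality: Pr(|Z − μ| ≥ t) ≤ Var(Z)/t² = 63/81 = 0.7778.

0.7778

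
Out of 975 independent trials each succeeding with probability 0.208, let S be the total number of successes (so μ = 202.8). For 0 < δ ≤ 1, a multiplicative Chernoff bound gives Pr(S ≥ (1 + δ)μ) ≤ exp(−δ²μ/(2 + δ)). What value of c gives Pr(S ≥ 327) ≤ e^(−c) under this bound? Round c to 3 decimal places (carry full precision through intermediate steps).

29.116

Write 327 = (1 + δ)μ, so δ = 327/202.8 − 1 = 0.612426…
Then the exponent is δ²μ/(2 + δ) = (327 − μ)² / (μ·(2 + δ)) = 29.115968.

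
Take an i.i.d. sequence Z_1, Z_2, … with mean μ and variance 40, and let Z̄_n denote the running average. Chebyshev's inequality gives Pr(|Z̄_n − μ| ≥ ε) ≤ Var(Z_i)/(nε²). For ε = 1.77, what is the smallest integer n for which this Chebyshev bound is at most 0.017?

Require 40/(n·1.77²) ≤ 0.017, i.e. n ≥ 40/(0.017·1.77²) = 751.043.
The smallest integer n is 752.

752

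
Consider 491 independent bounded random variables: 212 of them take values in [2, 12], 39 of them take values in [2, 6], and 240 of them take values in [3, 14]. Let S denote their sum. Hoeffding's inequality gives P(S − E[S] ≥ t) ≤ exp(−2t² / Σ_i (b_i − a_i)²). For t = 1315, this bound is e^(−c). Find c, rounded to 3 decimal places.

Σ(b_i − a_i)² = 212·10² + 39·4² + 240·11² = 50864.
c = 2t² / 50864 = 2·1315² / 50864 = 67.9941.

67.994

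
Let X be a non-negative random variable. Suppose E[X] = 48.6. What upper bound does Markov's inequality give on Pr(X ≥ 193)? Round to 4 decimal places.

Markov's inequality: for a non-negative random variable, Pr(X ≥ a) ≤ E[X]/a.
Here E[X] = 48.6 and a = 193, so the bound is 48.6/193 = 0.2518.

0.2518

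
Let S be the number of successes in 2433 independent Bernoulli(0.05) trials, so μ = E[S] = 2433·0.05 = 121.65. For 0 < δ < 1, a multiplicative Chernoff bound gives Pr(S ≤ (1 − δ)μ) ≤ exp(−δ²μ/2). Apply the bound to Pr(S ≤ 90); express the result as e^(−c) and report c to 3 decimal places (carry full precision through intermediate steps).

Write 90 = (1 − δ)μ, so δ = 1 − 90/121.65 = 0.2601726…
Then the exponent is δ²μ/2 = (μ − 90)²/(2μ) = 4.117232.

4.117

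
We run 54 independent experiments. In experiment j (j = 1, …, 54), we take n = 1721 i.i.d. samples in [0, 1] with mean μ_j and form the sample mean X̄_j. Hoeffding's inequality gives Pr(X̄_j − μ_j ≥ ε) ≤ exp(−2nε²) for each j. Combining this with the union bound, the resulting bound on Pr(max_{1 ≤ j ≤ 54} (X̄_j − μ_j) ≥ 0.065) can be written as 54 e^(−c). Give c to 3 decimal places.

Union bound over the 54 events: Pr(max_{1 ≤ j ≤ 54} (X̄_j − μ_j) ≥ 0.065) ≤ 54·exp(−2nε²) = 54 exp(−2·1721·0.065²).
So c = 2·1721·0.065² = 14.5425.

14.542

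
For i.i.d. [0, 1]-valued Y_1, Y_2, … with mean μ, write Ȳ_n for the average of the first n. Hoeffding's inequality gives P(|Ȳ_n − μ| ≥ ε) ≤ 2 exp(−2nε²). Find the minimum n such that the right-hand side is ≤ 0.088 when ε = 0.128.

Require 2·exp(−2nε²) ≤ 0.088, i.e. 2nε² ≥ ln(2/0.088) = 3.123566.
So n ≥ 3.123566 / (2·0.128²) = 95.324.
The smallest integer n is 96.

96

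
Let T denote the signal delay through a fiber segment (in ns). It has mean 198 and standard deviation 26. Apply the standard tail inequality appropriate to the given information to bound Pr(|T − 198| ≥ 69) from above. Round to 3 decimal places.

Mean and variance are known, so Chebyshev's inequality applies.
Chebyshev: Pr(|T − μ| ≥ t) ≤ Var(T)/t².
Var(T) = σ² = 26² = 676.
Bound = 676 / 4761 = 0.1420.

0.142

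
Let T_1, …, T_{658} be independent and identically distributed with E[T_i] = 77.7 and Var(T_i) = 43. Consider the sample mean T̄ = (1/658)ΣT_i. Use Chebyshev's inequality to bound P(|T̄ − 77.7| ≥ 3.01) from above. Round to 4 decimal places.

Var(T̄) = Var(T_i)/n = 43/658 = 0.06535.
Chebyshev: P(|T̄ − 77.7| ≥ 3.01) ≤ Var(T̄)/(3.01)² = 43/(658·3.01²) = 0.0072.

0.0072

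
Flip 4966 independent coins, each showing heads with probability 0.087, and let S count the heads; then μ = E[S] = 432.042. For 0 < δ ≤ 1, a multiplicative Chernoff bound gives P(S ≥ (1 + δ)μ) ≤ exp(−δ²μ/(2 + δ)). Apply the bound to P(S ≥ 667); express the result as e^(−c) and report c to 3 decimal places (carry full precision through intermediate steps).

Write 667 = (1 + δ)μ, so δ = 667/432.042 − 1 = 0.5438314…
Then the exponent is δ²μ/(2 + δ) = (667 − μ)² / (μ·(2 + δ)) = 50.230348.

50.230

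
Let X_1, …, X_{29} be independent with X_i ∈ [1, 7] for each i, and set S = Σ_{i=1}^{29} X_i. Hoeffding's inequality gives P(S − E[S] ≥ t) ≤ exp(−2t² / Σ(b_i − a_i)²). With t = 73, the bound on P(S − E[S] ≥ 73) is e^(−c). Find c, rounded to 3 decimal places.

Σ(b_i − a_i)² = 29·(6)² = 1044.
c = 2t²/1044 = 2·73²/1044 = 10.2088.

10.209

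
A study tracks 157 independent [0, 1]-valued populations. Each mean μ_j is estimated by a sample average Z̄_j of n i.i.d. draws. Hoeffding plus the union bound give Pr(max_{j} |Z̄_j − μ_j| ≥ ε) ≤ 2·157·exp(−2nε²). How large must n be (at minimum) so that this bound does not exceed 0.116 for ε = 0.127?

Need 2·157·exp(−2nε²) ≤ 0.116, i.e. exp(−2nε²) ≤ 0.116/314.
So 2nε² ≥ ln(314/0.116) = 7.903558.
Hence n ≥ 7.903558/(2·0.127²) = 245.011.
The smallest integer n is 246.

246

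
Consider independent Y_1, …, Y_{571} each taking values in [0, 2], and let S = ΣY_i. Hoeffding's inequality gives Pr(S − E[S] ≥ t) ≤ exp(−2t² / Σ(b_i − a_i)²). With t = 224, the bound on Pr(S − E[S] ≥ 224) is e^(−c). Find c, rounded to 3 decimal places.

43.937

Σ(b_i − a_i)² = 571·(2)² = 2284.
c = 2t²/2284 = 2·224²/2284 = 43.9370.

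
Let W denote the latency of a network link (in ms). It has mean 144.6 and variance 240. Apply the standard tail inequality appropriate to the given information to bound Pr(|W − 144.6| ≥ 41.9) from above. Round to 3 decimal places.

0.137

Mean and variance are known, so Chebyshev's inequality applies.
Chebyshev: Pr(|W − μ| ≥ t) ≤ Var(W)/t².
Bound = 240 / 1755.61 = 0.1367.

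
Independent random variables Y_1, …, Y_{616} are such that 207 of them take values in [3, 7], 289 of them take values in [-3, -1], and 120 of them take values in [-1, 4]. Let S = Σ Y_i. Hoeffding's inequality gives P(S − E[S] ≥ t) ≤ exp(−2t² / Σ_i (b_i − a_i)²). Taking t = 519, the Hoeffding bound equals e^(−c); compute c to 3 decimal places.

Σ(b_i − a_i)² = 207·4² + 289·2² + 120·5² = 7468.
c = 2t² / 7468 = 2·519² / 7468 = 72.1374.

72.137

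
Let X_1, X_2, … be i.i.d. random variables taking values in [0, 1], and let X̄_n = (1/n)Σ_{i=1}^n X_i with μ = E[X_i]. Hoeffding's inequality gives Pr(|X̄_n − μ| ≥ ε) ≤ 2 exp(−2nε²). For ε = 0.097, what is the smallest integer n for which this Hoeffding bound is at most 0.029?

225

Require 2·exp(−2nε²) ≤ 0.029, i.e. 2nε² ≥ ln(2/0.029) = 4.233607.
So n ≥ 4.233607 / (2·0.097²) = 224.976.
The smallest integer n is 225.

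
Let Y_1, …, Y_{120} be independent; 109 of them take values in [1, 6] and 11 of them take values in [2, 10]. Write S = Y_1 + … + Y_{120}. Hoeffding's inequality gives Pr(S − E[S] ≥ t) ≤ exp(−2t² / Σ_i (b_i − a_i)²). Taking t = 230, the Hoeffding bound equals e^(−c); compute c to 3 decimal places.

Σ(b_i − a_i)² = 109·5² + 11·8² = 3429.
c = 2t² / 3429 = 2·230² / 3429 = 30.8545.

30.854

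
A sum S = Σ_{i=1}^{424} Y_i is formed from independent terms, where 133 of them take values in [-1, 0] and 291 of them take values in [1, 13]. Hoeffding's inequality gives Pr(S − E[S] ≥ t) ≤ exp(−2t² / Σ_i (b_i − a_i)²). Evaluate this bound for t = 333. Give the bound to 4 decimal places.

Σ(b_i − a_i)² = 133·1² + 291·12² = 42037.
Exponent = 2·333² / 42037 = 5.27578.
Bound = exp(−5.27578) = 0.00511.

0.0051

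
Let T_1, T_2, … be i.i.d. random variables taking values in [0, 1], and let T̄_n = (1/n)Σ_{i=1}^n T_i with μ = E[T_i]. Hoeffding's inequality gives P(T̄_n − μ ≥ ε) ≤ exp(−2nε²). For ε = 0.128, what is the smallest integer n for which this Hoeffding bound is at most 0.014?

Require exp(−2nε²) ≤ 0.014, i.e. 2nε² ≥ ln(1/0.014) = 4.268698.
So n ≥ 4.268698 / (2·0.128²) = 130.270.
The smallest integer n is 131.

131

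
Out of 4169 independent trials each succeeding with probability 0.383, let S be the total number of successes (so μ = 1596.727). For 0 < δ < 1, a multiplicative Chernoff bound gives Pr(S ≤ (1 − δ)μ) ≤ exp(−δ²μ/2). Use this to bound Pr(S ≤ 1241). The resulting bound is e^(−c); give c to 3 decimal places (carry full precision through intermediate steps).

39.625

Write 1241 = (1 − δ)μ, so δ = 1 − 1241/1596.727 = 0.2227851…
Then the exponent is δ²μ/2 = (μ − 1241)²/(2μ) = 39.625339.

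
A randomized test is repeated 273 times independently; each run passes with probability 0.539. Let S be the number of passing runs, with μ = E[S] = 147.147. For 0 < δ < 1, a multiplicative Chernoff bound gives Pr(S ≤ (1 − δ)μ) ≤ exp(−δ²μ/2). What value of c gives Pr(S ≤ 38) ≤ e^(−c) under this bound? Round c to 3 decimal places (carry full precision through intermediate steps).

Write 38 = (1 − δ)μ, so δ = 1 − 38/147.147 = 0.7417548…
Then the exponent is δ²μ/2 = (μ − 38)²/(2μ) = 40.480158.

40.480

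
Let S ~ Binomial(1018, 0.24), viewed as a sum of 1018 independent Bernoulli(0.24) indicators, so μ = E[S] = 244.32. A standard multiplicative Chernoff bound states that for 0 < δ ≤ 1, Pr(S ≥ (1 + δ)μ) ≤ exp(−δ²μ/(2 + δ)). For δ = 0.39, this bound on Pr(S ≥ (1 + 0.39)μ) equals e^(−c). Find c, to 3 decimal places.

c = δ²μ/(2 + δ) = 0.39²·244.32/(2 + 0.39) = 15.5486.

15.549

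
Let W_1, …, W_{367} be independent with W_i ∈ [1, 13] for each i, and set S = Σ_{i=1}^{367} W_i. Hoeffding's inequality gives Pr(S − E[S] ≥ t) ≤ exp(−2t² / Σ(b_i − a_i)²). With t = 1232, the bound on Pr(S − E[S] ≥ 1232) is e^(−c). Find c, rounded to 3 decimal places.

57.441

Σ(b_i − a_i)² = 367·(12)² = 52848.
c = 2t²/52848 = 2·1232²/52848 = 57.4411.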